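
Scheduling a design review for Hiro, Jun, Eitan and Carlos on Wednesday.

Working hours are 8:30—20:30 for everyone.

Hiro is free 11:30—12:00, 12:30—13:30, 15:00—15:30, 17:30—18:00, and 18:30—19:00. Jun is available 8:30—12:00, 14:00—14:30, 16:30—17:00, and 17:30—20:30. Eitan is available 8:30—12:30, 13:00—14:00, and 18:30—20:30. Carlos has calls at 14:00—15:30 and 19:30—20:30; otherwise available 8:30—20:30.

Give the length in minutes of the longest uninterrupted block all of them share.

30 minutes

Carlos free within 08:30–20:30: 08:30–14:00, 15:30–19:30.
Hiro ∩ Jun: 11:30–12:00, 17:30–18:00, 18:30–19:00.
Hiro ∩ Jun ∩ Eitan: 11:30–12:00, 18:30–19:00.
Hiro ∩ Jun ∩ Eitan ∩ Carlos: 11:30–12:00, 18:30–19:00.
Common window lengths: 30, 30 min; longest is 30.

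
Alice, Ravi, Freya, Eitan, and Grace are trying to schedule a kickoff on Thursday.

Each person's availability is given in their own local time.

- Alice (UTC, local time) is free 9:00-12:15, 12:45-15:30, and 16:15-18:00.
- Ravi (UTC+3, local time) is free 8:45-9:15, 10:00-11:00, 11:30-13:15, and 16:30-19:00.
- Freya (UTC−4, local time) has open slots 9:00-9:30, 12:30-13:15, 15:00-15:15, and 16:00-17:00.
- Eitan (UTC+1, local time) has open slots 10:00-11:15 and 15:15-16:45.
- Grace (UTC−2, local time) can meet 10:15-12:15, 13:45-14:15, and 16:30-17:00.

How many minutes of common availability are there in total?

Alice → UTC: 09:00–12:15, 12:45–15:30, 16:15–18:00.
Ravi → UTC: 05:45–06:15, 07:00–08:00, 08:30–10:15, 13:30–16:00.
Freya → UTC: 13:00–13:30, 16:30–17:15, 19:00–19:15, 20:00–21:00.
Eitan → UTC: 09:00–10:15, 14:15–15:45.
Grace → UTC: 12:15–14:15, 15:45–16:15, 18:30–19:00.
Alice ∩ Ravi: 09:00–10:15, 13:30–15:30.
Alice ∩ Ravi ∩ Freya: (none).
Alice ∩ Ravi ∩ Freya ∩ Eitan: (none).
Alice ∩ Ravi ∩ Freya ∩ Eitan ∩ Grace: (none).
Total common minutes: 0.

0 minutes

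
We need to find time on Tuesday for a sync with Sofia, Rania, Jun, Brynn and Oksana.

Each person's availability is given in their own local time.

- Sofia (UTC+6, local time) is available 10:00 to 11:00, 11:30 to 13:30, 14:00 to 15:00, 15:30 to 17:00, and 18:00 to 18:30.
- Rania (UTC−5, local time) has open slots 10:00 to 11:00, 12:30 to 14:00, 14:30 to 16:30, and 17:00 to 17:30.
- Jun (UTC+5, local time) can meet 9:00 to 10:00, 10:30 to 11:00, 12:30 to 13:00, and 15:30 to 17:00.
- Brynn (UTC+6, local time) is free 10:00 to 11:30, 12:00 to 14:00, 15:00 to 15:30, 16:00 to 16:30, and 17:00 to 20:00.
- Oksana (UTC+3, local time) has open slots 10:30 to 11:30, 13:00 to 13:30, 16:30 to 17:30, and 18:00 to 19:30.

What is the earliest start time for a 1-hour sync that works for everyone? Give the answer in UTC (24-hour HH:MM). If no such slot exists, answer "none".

none

Sofia → UTC: 04:00–05:00, 05:30–07:30, 08:00–09:00, 09:30–11:00, 12:00–12:30.
Rania → UTC: 15:00–16:00, 17:30–19:00, 19:30–21:30, 22:00–22:30.
Jun → UTC: 04:00–05:00, 05:30–06:00, 07:30–08:00, 10:30–12:00.
Brynn → UTC: 04:00–05:30, 06:00–08:00, 09:00–09:30, 10:00–10:30, 11:00–14:00.
Oksana → UTC: 07:30–08:30, 10:00–10:30, 13:30–14:30, 15:00–16:30.
Sofia ∩ Rania: (none).
Sofia ∩ Rania ∩ Jun: (none).
Sofia ∩ Rania ∩ Jun ∩ Brynn: (none).
Sofia ∩ Rania ∩ Jun ∩ Brynn ∩ Oksana: (none).
Windows ≥ 60 min: (none).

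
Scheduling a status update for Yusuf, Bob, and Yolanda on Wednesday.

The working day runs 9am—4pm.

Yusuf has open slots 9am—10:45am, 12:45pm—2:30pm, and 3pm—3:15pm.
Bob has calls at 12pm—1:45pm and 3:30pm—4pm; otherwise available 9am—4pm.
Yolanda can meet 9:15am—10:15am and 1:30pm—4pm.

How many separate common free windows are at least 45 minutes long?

2

Bob free within 09:00–16:00: 09:00–12:00, 13:45–15:30.
Yusuf ∩ Bob: 09:00–10:45, 13:45–14:30, 15:00–15:15.
Yusuf ∩ Bob ∩ Yolanda: 09:15–10:15, 13:45–14:30, 15:00–15:15.
Windows ≥ 45 min: 09:15–10:15, 13:45–14:30.
That's 2 windows.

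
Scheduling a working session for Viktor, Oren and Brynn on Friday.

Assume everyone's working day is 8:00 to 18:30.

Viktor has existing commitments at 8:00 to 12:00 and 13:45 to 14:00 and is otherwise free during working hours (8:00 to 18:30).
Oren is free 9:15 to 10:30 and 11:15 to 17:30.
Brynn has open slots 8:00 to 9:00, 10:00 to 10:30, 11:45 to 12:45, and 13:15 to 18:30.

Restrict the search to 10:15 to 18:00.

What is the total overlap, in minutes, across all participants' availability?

285 minutes

Viktor free within 08:00–18:30: 12:00–13:45, 14:00–18:30.
Viktor ∩ Oren: 12:00–13:45, 14:00–17:30.
Viktor ∩ Oren ∩ Brynn: 12:00–12:45, 13:15–13:45, 14:00–17:30.
Restricted to 10:15–18:00: 12:00–12:45, 13:15–13:45, 14:00–17:30.
Total common minutes: 45 + 30 + 210 = 285.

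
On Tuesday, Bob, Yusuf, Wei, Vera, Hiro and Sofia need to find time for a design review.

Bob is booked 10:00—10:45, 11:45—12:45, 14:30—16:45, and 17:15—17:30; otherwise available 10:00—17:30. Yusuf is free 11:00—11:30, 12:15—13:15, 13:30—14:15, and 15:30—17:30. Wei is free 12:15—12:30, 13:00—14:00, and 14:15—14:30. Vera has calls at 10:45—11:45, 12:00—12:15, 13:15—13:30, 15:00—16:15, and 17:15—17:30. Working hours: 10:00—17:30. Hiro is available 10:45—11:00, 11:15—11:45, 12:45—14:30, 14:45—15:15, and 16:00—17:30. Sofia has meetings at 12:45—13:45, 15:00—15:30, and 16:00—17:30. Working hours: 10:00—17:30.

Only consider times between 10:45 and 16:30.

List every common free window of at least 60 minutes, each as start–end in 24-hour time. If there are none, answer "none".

none

Bob free within 10:00–17:30: 10:45–11:45, 12:45–14:30, 16:45–17:15.
Vera free within 10:00–17:30: 10:00–10:45, 11:45–12:00, 12:15–13:15, 13:30–15:00, 16:15–17:15.
Sofia free within 10:00–17:30: 10:00–12:45, 13:45–15:00, 15:30–16:00.
Bob ∩ Yusuf: 11:00–11:30, 12:45–13:15, 13:30–14:15, 16:45–17:15.
Bob ∩ Yusuf ∩ Wei: 13:00–13:15, 13:30–14:00.
Bob ∩ Yusuf ∩ Wei ∩ Vera: 13:00–13:15, 13:30–14:00.
Bob ∩ Yusuf ∩ Wei ∩ Vera ∩ Hiro: 13:00–13:15, 13:30–14:00.
Bob ∩ Yusuf ∩ Wei ∩ Vera ∩ Hiro ∩ Sofia: 13:45–14:00.
Restricted to 10:45–16:30: 13:45–14:00.
Windows ≥ 60 min: (none).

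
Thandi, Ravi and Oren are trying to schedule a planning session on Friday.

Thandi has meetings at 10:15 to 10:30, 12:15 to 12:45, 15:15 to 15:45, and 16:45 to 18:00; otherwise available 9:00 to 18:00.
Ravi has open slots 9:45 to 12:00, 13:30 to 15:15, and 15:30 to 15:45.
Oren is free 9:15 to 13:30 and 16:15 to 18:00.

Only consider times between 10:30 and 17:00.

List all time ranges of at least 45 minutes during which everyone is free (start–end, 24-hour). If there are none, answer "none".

Thandi free within 09:00–18:00: 09:00–10:15, 10:30–12:15, 12:45–15:15, 15:45–16:45.
Thandi ∩ Ravi: 09:45–10:15, 10:30–12:00, 13:30–15:15.
Thandi ∩ Ravi ∩ Oren: 09:45–10:15, 10:30–12:00.
Restricted to 10:30–17:00: 10:30–12:00.
Windows ≥ 45 min: 10:30–12:00.

10:30–12:00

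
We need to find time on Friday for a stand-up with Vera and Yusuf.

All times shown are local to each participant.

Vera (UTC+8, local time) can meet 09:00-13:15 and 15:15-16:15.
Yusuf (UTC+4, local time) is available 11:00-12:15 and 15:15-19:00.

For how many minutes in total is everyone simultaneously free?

Vera → UTC: 01:00–05:15, 07:15–08:15.
Yusuf → UTC: 07:00–08:15, 11:15–15:00.
Vera ∩ Yusuf: 07:15–08:15.
Total common minutes: 60.

60 minutes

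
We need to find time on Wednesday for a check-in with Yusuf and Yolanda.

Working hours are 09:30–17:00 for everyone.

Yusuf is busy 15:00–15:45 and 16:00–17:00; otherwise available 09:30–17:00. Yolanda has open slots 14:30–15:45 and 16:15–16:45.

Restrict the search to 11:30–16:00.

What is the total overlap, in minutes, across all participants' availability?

30 minutes

Yusuf free within 09:30–17:00: 09:30–15:00, 15:45–16:00.
Yusuf ∩ Yolanda: 14:30–15:00.
Restricted to 11:30–16:00: 14:30–15:00.
Total common minutes: 30.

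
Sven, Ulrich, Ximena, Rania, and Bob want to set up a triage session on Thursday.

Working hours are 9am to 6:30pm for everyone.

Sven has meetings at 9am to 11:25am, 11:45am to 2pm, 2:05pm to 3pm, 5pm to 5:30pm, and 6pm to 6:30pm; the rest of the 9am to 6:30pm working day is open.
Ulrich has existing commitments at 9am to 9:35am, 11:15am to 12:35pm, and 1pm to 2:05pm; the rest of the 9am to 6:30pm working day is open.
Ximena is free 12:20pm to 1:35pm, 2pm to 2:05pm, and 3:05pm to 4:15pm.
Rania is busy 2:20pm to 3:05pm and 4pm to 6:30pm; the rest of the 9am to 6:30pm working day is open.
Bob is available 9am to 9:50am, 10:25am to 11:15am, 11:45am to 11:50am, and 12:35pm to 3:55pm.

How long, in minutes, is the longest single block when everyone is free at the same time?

50 minutes

Sven free within 09:00–18:30: 11:25–11:45, 14:00–14:05, 15:00–17:00, 17:30–18:00.
Ulrich free within 09:00–18:30: 09:35–11:15, 12:35–13:00, 14:05–18:30.
Rania free within 09:00–18:30: 09:00–14:20, 15:05–16:00.
Sven ∩ Ulrich: 15:00–17:00, 17:30–18:00.
Sven ∩ Ulrich ∩ Ximena: 15:05–16:15.
Sven ∩ Ulrich ∩ Ximena ∩ Rania: 15:05–16:00.
Sven ∩ Ulrich ∩ Ximena ∩ Rania ∩ Bob: 15:05–15:55.
Single common window of 50 minutes.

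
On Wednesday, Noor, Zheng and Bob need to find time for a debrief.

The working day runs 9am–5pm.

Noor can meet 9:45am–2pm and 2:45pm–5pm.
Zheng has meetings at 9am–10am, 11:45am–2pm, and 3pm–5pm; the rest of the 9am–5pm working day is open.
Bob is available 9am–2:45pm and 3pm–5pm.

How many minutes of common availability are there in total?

105 minutes

Zheng free within 09:00–17:00: 10:00–11:45, 14:00–15:00.
Noor ∩ Zheng: 10:00–11:45, 14:45–15:00.
Noor ∩ Zheng ∩ Bob: 10:00–11:45.
Total common minutes: 105.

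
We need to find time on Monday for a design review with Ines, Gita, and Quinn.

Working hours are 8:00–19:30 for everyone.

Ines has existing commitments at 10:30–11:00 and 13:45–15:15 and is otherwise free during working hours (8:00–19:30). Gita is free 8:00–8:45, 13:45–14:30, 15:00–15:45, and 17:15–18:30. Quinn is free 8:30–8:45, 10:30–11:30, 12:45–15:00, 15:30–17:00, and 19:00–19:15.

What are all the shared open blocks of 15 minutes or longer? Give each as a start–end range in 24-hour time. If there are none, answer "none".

Ines free within 08:00–19:30: 08:00–10:30, 11:00–13:45, 15:15–19:30.
Ines ∩ Gita: 08:00–08:45, 15:15–15:45, 17:15–18:30.
Ines ∩ Gita ∩ Quinn: 08:30–08:45, 15:30–15:45.
Windows ≥ 15 min: 08:30–08:45, 15:30–15:45.

08:30–08:45, 15:30–15:45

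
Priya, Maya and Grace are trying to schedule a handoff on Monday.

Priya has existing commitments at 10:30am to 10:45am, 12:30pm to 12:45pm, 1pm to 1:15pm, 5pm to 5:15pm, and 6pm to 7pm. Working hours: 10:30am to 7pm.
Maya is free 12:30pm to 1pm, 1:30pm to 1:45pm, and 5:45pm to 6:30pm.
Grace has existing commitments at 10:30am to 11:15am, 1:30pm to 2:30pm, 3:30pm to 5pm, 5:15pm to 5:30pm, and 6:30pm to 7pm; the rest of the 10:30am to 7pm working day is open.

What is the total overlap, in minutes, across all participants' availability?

30 minutes

Priya free within 10:30–19:00: 10:45–12:30, 12:45–13:00, 13:15–17:00, 17:15–18:00.
Grace free within 10:30–19:00: 11:15–13:30, 14:30–15:30, 17:00–17:15, 17:30–18:30.
Priya ∩ Maya: 12:45–13:00, 13:30–13:45, 17:45–18:00.
Priya ∩ Maya ∩ Grace: 12:45–13:00, 17:45–18:00.
Total common minutes: 15 + 15 = 30.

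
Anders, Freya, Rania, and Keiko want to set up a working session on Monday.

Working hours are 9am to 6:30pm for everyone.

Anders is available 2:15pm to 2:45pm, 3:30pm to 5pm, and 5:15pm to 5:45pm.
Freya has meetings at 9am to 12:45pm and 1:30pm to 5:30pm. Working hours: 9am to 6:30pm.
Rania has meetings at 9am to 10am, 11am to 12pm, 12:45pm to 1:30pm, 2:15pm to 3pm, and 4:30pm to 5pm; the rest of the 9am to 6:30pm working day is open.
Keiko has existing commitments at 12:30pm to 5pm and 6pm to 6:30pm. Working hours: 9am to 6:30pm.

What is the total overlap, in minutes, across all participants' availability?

15 minutes

Freya free within 09:00–18:30: 12:45–13:30, 17:30–18:30.
Rania free within 09:00–18:30: 10:00–11:00, 12:00–12:45, 13:30–14:15, 15:00–16:30, 17:00–18:30.
Keiko free within 09:00–18:30: 09:00–12:30, 17:00–18:00.
Anders ∩ Freya: 17:30–17:45.
Anders ∩ Freya ∩ Rania: 17:30–17:45.
Anders ∩ Freya ∩ Rania ∩ Keiko: 17:30–17:45.
Total common minutes: 15.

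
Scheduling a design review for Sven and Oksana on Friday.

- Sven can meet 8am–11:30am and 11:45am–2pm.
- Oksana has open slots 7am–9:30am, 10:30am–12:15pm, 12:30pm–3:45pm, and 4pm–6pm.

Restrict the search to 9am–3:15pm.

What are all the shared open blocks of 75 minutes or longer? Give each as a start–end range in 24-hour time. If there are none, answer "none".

12:30–14:00

Sven ∩ Oksana: 08:00–09:30, 10:30–11:30, 11:45–12:15, 12:30–14:00.
Restricted to 09:00–15:15: 09:00–09:30, 10:30–11:30, 11:45–12:15, 12:30–14:00.
Windows ≥ 75 min: 12:30–14:00.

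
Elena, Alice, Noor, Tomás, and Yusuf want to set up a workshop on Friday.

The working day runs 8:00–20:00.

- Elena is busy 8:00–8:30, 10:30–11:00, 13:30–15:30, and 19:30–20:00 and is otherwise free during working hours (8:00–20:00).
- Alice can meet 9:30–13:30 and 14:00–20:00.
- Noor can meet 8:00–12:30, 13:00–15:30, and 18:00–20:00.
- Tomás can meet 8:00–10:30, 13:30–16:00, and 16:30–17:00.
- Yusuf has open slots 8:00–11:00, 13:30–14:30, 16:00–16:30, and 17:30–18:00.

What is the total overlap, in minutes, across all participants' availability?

Elena free within 08:00–20:00: 08:30–10:30, 11:00–13:30, 15:30–19:30.
Elena ∩ Alice: 09:30–10:30, 11:00–13:30, 15:30–19:30.
Elena ∩ Alice ∩ Noor: 09:30–10:30, 11:00–12:30, 13:00–13:30, 18:00–19:30.
Elena ∩ Alice ∩ Noor ∩ Tomás: 09:30–10:30.
Elena ∩ Alice ∩ Noor ∩ Tomás ∩ Yusuf: 09:30–10:30.
Total common minutes: 60.

60 minutes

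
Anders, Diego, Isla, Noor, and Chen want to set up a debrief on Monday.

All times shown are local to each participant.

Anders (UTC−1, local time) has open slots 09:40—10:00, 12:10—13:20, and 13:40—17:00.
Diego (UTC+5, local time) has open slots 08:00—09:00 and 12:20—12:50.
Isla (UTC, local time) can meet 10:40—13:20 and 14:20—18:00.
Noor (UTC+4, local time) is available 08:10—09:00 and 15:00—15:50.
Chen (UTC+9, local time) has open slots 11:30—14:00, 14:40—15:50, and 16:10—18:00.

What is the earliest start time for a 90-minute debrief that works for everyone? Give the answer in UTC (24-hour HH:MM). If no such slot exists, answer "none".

Anders → UTC: 10:40–11:00, 13:10–14:20, 14:40–18:00.
Diego → UTC: 03:00–04:00, 07:20–07:50.
Isla → UTC: 10:40–13:20, 14:20–18:00.
Noor → UTC: 04:10–05:00, 11:00–11:50.
Chen → UTC: 02:30–05:00, 05:40–06:50, 07:10–09:00.
Anders ∩ Diego: (none).
Anders ∩ Diego ∩ Isla: (none).
Anders ∩ Diego ∩ Isla ∩ Noor: (none).
Anders ∩ Diego ∩ Isla ∩ Noor ∩ Chen: (none).
Windows ≥ 90 min: (none).

none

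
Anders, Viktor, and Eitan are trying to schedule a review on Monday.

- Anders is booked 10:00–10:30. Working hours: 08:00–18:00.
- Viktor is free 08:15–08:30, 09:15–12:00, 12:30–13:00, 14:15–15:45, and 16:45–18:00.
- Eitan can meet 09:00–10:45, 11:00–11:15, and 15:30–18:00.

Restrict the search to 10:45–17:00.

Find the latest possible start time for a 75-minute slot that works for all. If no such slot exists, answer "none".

Anders free within 08:00–18:00: 08:00–10:00, 10:30–18:00.
Anders ∩ Viktor: 08:15–08:30, 09:15–10:00, 10:30–12:00, 12:30–13:00, 14:15–15:45, 16:45–18:00.
Anders ∩ Viktor ∩ Eitan: 09:15–10:00, 10:30–10:45, 11:00–11:15, 15:30–15:45, 16:45–18:00.
Restricted to 10:45–17:00: 11:00–11:15, 15:30–15:45, 16:45–17:00.
Windows ≥ 75 min: (none).

none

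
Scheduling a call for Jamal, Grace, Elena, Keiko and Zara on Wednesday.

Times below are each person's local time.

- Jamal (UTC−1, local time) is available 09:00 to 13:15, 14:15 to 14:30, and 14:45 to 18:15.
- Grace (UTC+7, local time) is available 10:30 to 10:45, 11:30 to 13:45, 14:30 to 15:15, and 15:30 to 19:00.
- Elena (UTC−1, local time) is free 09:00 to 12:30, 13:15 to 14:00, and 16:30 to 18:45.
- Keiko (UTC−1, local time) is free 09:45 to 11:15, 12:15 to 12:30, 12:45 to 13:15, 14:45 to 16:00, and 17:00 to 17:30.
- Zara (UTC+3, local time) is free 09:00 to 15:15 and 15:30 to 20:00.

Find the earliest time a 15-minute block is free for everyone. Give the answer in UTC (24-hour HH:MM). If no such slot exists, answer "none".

10:45

Jamal → UTC: 10:00–14:15, 15:15–15:30, 15:45–19:15.
Grace → UTC: 03:30–03:45, 04:30–06:45, 07:30–08:15, 08:30–12:00.
Elena → UTC: 10:00–13:30, 14:15–15:00, 17:30–19:45.
Keiko → UTC: 10:45–12:15, 13:15–13:30, 13:45–14:15, 15:45–17:00, 18:00–18:30.
Zara → UTC: 06:00–12:15, 12:30–17:00.
Jamal ∩ Grace: 10:00–12:00.
Jamal ∩ Grace ∩ Elena: 10:00–12:00.
Jamal ∩ Grace ∩ Elena ∩ Keiko: 10:45–12:00.
Jamal ∩ Grace ∩ Elena ∩ Keiko ∩ Zara: 10:45–12:00.
Windows ≥ 15 min: 10:45–12:00.
Earliest such window starts at 10:45.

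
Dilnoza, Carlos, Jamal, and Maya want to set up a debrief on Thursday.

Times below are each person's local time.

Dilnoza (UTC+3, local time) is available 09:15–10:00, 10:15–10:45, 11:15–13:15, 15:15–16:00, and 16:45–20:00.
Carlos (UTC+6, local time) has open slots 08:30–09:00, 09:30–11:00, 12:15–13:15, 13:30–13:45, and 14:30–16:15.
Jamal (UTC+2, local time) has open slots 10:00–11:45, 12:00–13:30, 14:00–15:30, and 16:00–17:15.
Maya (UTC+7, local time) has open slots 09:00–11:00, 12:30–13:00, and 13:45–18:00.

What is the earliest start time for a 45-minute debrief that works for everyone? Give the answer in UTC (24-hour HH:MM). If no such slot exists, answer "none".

Dilnoza → UTC: 06:15–07:00, 07:15–07:45, 08:15–10:15, 12:15–13:00, 13:45–17:00.
Carlos → UTC: 02:30–03:00, 03:30–05:00, 06:15–07:15, 07:30–07:45, 08:30–10:15.
Jamal → UTC: 08:00–09:45, 10:00–11:30, 12:00–13:30, 14:00–15:15.
Maya → UTC: 02:00–04:00, 05:30–06:00, 06:45–11:00.
Dilnoza ∩ Carlos: 06:15–07:00, 07:30–07:45, 08:30–10:15.
Dilnoza ∩ Carlos ∩ Jamal: 08:30–09:45, 10:00–10:15.
Dilnoza ∩ Carlos ∩ Jamal ∩ Maya: 08:30–09:45, 10:00–10:15.
Windows ≥ 45 min: 08:30–09:45.
Earliest such window starts at 08:30.

08:30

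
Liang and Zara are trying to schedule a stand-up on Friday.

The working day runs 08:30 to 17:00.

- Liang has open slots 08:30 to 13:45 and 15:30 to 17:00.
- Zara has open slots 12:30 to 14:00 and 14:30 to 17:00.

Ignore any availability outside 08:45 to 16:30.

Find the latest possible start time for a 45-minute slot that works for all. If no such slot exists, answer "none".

15:45

Liang ∩ Zara: 12:30–13:45, 15:30–17:00.
Restricted to 08:45–16:30: 12:30–13:45, 15:30–16:30.
Windows ≥ 45 min: 12:30–13:45, 15:30–16:30.
Latest start in the last window 15:30–16:30 is 16:30 − 45 min = 15:45.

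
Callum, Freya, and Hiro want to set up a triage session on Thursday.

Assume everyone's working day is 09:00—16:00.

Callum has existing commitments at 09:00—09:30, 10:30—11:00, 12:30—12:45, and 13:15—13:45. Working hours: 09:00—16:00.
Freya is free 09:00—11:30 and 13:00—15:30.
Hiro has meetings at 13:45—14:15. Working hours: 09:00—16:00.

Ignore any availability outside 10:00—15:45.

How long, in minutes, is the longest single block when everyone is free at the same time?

75 minutes

Callum free within 09:00–16:00: 09:30–10:30, 11:00–12:30, 12:45–13:15, 13:45–16:00.
Hiro free within 09:00–16:00: 09:00–13:45, 14:15–16:00.
Callum ∩ Freya: 09:30–10:30, 11:00–11:30, 13:00–13:15, 13:45–15:30.
Callum ∩ Freya ∩ Hiro: 09:30–10:30, 11:00–11:30, 13:00–13:15, 14:15–15:30.
Restricted to 10:00–15:45: 10:00–10:30, 11:00–11:30, 13:00–13:15, 14:15–15:30.
Common window lengths: 30, 30, 15, 75 min; longest is 75.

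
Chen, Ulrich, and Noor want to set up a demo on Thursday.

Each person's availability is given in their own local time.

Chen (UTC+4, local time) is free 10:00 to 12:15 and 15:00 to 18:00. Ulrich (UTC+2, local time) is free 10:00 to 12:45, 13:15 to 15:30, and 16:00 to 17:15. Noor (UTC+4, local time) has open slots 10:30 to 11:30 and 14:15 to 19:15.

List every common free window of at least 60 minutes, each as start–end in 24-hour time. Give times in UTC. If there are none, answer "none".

Chen → UTC: 06:00–08:15, 11:00–14:00.
Ulrich → UTC: 08:00–10:45, 11:15–13:30, 14:00–15:15.
Noor → UTC: 06:30–07:30, 10:15–15:15.
Chen ∩ Ulrich: 08:00–08:15, 11:15–13:30.
Chen ∩ Ulrich ∩ Noor: 11:15–13:30.
Windows ≥ 60 min: 11:15–13:30.

11:15–13:30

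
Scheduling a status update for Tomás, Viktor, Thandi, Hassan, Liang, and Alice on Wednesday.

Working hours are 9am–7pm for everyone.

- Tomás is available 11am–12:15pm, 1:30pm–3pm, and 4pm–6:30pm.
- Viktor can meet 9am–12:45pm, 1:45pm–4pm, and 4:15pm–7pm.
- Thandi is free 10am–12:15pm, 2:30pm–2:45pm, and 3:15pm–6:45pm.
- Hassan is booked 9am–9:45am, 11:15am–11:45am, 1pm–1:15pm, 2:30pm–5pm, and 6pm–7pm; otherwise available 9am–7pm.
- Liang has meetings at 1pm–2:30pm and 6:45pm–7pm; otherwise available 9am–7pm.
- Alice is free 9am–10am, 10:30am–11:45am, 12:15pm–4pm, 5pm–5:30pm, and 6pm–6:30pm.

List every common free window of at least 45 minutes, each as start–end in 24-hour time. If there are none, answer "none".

none

Hassan free within 09:00–19:00: 09:45–11:15, 11:45–13:00, 13:15–14:30, 17:00–18:00.
Liang free within 09:00–19:00: 09:00–13:00, 14:30–18:45.
Tomás ∩ Viktor: 11:00–12:15, 13:45–15:00, 16:15–18:30.
Tomás ∩ Viktor ∩ Thandi: 11:00–12:15, 14:30–14:45, 16:15–18:30.
Tomás ∩ Viktor ∩ Thandi ∩ Hassan: 11:00–11:15, 11:45–12:15, 17:00–18:00.
Tomás ∩ Viktor ∩ Thandi ∩ Hassan ∩ Liang: 11:00–11:15, 11:45–12:15, 17:00–18:00.
Tomás ∩ Viktor ∩ Thandi ∩ Hassan ∩ Liang ∩ Alice: 11:00–11:15, 17:00–17:30.
Windows ≥ 45 min: (none).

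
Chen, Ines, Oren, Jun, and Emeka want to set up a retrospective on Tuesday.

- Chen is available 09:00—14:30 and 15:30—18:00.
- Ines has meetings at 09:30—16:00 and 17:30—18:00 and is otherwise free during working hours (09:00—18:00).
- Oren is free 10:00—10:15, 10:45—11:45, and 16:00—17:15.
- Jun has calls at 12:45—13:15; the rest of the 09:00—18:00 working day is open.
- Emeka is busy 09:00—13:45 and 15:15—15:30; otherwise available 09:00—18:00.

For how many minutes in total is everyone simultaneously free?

75 minutes

Ines free within 09:00–18:00: 09:00–09:30, 16:00–17:30.
Jun free within 09:00–18:00: 09:00–12:45, 13:15–18:00.
Emeka free within 09:00–18:00: 13:45–15:15, 15:30–18:00.
Chen ∩ Ines: 09:00–09:30, 16:00–17:30.
Chen ∩ Ines ∩ Oren: 16:00–17:15.
Chen ∩ Ines ∩ Oren ∩ Jun: 16:00–17:15.
Chen ∩ Ines ∩ Oren ∩ Jun ∩ Emeka: 16:00–17:15.
Total common minutes: 75.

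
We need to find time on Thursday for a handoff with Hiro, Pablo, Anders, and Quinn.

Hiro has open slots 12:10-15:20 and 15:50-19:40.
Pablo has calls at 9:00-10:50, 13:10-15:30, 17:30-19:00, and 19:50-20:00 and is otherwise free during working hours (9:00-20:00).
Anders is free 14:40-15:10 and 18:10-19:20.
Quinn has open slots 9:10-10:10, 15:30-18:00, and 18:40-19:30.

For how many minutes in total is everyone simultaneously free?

20 minutes

Pablo free within 09:00–20:00: 10:50–13:10, 15:30–17:30, 19:00–19:50.
Hiro ∩ Pablo: 12:10–13:10, 15:50–17:30, 19:00–19:40.
Hiro ∩ Pablo ∩ Anders: 19:00–19:20.
Hiro ∩ Pablo ∩ Anders ∩ Quinn: 19:00–19:20.
Total common minutes: 20.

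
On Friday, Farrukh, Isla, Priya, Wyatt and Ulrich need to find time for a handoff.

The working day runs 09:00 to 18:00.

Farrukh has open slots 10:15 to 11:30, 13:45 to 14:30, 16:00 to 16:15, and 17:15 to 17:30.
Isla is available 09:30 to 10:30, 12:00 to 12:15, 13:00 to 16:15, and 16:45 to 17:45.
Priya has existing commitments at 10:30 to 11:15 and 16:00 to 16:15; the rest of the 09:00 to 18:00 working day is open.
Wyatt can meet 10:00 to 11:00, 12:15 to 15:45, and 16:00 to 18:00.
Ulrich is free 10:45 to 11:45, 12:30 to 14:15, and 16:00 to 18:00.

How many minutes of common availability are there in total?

Priya free within 09:00–18:00: 09:00–10:30, 11:15–16:00, 16:15–18:00.
Farrukh ∩ Isla: 10:15–10:30, 13:45–14:30, 16:00–16:15, 17:15–17:30.
Farrukh ∩ Isla ∩ Priya: 10:15–10:30, 13:45–14:30, 17:15–17:30.
Farrukh ∩ Isla ∩ Priya ∩ Wyatt: 10:15–10:30, 13:45–14:30, 17:15–17:30.
Farrukh ∩ Isla ∩ Priya ∩ Wyatt ∩ Ulrich: 13:45–14:15, 17:15–17:30.
Total common minutes: 30 + 15 = 45.

45 minutes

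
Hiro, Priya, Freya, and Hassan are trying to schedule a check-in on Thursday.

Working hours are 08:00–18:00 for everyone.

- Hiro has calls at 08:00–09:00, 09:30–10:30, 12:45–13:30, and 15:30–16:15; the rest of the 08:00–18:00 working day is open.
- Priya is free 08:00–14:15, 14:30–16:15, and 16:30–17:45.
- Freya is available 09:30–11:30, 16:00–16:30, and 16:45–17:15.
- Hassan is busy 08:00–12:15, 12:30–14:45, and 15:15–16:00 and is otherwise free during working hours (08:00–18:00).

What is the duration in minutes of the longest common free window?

30 minutes

Hiro free within 08:00–18:00: 09:00–09:30, 10:30–12:45, 13:30–15:30, 16:15–18:00.
Hassan free within 08:00–18:00: 12:15–12:30, 14:45–15:15, 16:00–18:00.
Hiro ∩ Priya: 09:00–09:30, 10:30–12:45, 13:30–14:15, 14:30–15:30, 16:30–17:45.
Hiro ∩ Priya ∩ Freya: 10:30–11:30, 16:45–17:15.
Hiro ∩ Priya ∩ Freya ∩ Hassan: 16:45–17:15.
Single common window of 30 minutes.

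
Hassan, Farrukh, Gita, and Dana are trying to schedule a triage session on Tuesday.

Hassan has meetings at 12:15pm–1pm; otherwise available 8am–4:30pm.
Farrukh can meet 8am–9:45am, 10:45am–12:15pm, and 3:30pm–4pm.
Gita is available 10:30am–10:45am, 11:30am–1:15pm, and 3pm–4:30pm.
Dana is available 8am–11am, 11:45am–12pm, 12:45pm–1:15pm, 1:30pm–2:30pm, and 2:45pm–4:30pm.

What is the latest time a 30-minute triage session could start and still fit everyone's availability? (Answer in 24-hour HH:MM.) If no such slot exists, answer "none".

Hassan free within 08:00–16:30: 08:00–12:15, 13:00–16:30.
Hassan ∩ Farrukh: 08:00–09:45, 10:45–12:15, 15:30–16:00.
Hassan ∩ Farrukh ∩ Gita: 11:30–12:15, 15:30–16:00.
Hassan ∩ Farrukh ∩ Gita ∩ Dana: 11:45–12:00, 15:30–16:00.
Windows ≥ 30 min: 15:30–16:00.
Latest start in the last window 15:30–16:00 is 16:00 − 30 min = 15:30.

15:30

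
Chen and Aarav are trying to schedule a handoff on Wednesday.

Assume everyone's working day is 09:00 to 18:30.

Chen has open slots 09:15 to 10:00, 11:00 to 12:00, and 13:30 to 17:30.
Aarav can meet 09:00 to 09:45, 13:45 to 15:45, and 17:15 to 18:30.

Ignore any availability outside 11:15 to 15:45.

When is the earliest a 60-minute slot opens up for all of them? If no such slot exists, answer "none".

Chen ∩ Aarav: 09:15–09:45, 13:45–15:45, 17:15–17:30.
Restricted to 11:15–15:45: 13:45–15:45.
Windows ≥ 60 min: 13:45–15:45.
Earliest such window starts at 13:45.

13:45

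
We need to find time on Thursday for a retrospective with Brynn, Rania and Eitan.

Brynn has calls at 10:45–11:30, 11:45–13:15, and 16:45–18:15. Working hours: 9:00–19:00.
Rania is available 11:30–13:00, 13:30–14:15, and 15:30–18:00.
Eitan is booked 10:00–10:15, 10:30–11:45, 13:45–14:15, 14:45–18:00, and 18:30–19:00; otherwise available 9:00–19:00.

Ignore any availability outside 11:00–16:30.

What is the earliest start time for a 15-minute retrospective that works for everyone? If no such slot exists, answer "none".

Brynn free within 09:00–19:00: 09:00–10:45, 11:30–11:45, 13:15–16:45, 18:15–19:00.
Eitan free within 09:00–19:00: 09:00–10:00, 10:15–10:30, 11:45–13:45, 14:15–14:45, 18:00–18:30.
Brynn ∩ Rania: 11:30–11:45, 13:30–14:15, 15:30–16:45.
Brynn ∩ Rania ∩ Eitan: 13:30–13:45.
Restricted to 11:00–16:30: 13:30–13:45.
Windows ≥ 15 min: 13:30–13:45.
Earliest such window starts at 13:30.

13:30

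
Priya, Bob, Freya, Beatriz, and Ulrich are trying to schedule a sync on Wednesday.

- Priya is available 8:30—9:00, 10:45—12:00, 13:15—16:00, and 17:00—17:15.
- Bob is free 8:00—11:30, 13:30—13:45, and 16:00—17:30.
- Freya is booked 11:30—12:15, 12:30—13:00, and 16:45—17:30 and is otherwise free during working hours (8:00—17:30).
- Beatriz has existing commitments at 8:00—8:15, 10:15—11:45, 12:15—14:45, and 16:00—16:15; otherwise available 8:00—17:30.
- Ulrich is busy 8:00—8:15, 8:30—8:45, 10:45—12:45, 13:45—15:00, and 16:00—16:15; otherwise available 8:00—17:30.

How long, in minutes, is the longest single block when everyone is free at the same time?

Freya free within 08:00–17:30: 08:00–11:30, 12:15–12:30, 13:00–16:45.
Beatriz free within 08:00–17:30: 08:15–10:15, 11:45–12:15, 14:45–16:00, 16:15–17:30.
Ulrich free within 08:00–17:30: 08:15–08:30, 08:45–10:45, 12:45–13:45, 15:00–16:00, 16:15–17:30.
Priya ∩ Bob: 08:30–09:00, 10:45–11:30, 13:30–13:45, 17:00–17:15.
Priya ∩ Bob ∩ Freya: 08:30–09:00, 10:45–11:30, 13:30–13:45.
Priya ∩ Bob ∩ Freya ∩ Beatriz: 08:30–09:00.
Priya ∩ Bob ∩ Freya ∩ Beatriz ∩ Ulrich: 08:45–09:00.
Single common window of 15 minutes.

15 minutes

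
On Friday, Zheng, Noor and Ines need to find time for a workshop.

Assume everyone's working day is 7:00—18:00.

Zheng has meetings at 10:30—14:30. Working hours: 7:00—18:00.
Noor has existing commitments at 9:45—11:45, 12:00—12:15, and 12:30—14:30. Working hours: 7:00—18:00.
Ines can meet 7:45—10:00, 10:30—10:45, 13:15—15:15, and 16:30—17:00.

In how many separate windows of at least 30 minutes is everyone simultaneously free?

3

Zheng free within 07:00–18:00: 07:00–10:30, 14:30–18:00.
Noor free within 07:00–18:00: 07:00–09:45, 11:45–12:00, 12:15–12:30, 14:30–18:00.
Zheng ∩ Noor: 07:00–09:45, 14:30–18:00.
Zheng ∩ Noor ∩ Ines: 07:45–09:45, 14:30–15:15, 16:30–17:00.
Windows ≥ 30 min: 07:45–09:45, 14:30–15:15, 16:30–17:00.
That's 3 windows.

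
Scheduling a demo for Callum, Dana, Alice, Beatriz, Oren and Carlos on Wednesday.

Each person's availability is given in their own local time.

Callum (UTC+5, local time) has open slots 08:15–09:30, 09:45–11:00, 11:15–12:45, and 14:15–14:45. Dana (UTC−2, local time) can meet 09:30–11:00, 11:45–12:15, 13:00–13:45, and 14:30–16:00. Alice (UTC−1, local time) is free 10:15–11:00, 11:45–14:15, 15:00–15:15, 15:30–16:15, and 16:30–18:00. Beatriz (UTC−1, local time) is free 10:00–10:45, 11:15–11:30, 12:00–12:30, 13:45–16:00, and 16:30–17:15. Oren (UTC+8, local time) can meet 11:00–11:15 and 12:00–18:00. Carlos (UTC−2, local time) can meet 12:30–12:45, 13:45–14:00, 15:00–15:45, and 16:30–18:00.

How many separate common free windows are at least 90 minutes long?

Callum → UTC: 03:15–04:30, 04:45–06:00, 06:15–07:45, 09:15–09:45.
Dana → UTC: 11:30–13:00, 13:45–14:15, 15:00–15:45, 16:30–18:00.
Alice → UTC: 11:15–12:00, 12:45–15:15, 16:00–16:15, 16:30–17:15, 17:30–19:00.
Beatriz → UTC: 11:00–11:45, 12:15–12:30, 13:00–13:30, 14:45–17:00, 17:30–18:15.
Oren → UTC: 03:00–03:15, 04:00–10:00.
Carlos → UTC: 14:30–14:45, 15:45–16:00, 17:00–17:45, 18:30–20:00.
Callum ∩ Dana: (none).
Callum ∩ Dana ∩ Alice: (none).
Callum ∩ Dana ∩ Alice ∩ Beatriz: (none).
Callum ∩ Dana ∩ Alice ∩ Beatriz ∩ Oren: (none).
Callum ∩ Dana ∩ Alice ∩ Beatriz ∩ Oren ∩ Carlos: (none).
Windows ≥ 90 min: (none).
That's 0 windows.

0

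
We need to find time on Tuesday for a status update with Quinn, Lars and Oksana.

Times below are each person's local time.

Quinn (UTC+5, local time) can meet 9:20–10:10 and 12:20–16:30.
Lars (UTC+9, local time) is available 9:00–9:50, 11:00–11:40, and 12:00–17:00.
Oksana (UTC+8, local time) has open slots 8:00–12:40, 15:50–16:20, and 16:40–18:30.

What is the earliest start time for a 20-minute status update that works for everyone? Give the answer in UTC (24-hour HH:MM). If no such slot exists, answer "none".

04:20

Quinn → UTC: 04:20–05:10, 07:20–11:30.
Lars → UTC: 00:00–00:50, 02:00–02:40, 03:00–08:00.
Oksana → UTC: 00:00–04:40, 07:50–08:20, 08:40–10:30.
Quinn ∩ Lars: 04:20–05:10, 07:20–08:00.
Quinn ∩ Lars ∩ Oksana: 04:20–04:40, 07:50–08:00.
Windows ≥ 20 min: 04:20–04:40.
Earliest such window starts at 04:20.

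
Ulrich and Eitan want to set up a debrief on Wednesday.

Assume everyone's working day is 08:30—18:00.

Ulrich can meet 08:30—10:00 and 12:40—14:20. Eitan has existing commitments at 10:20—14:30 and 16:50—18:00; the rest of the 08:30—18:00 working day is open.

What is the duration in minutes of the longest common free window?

Eitan free within 08:30–18:00: 08:30–10:20, 14:30–16:50.
Ulrich ∩ Eitan: 08:30–10:00.
Single common window of 90 minutes.

90 minutes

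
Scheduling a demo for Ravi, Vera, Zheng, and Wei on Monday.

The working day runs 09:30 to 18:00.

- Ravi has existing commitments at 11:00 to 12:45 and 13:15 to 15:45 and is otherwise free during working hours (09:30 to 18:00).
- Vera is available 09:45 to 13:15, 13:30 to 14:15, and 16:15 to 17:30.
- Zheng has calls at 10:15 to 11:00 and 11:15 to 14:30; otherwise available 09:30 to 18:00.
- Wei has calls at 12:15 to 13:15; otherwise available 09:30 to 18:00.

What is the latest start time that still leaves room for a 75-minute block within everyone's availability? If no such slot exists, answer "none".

16:15

Ravi free within 09:30–18:00: 09:30–11:00, 12:45–13:15, 15:45–18:00.
Zheng free within 09:30–18:00: 09:30–10:15, 11:00–11:15, 14:30–18:00.
Wei free within 09:30–18:00: 09:30–12:15, 13:15–18:00.
Ravi ∩ Vera: 09:45–11:00, 12:45–13:15, 16:15–17:30.
Ravi ∩ Vera ∩ Zheng: 09:45–10:15, 16:15–17:30.
Ravi ∩ Vera ∩ Zheng ∩ Wei: 09:45–10:15, 16:15–17:30.
Windows ≥ 75 min: 16:15–17:30.
Latest start in the last window 16:15–17:30 is 17:30 − 75 min = 16:15.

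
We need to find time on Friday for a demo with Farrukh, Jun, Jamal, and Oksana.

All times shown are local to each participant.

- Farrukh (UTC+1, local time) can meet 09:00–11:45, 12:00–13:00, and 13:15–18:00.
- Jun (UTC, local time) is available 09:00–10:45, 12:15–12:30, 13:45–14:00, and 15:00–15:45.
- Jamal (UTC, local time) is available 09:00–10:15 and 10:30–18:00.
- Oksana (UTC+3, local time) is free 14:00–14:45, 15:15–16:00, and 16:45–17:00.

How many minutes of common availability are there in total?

30 minutes

Farrukh → UTC: 08:00–10:45, 11:00–12:00, 12:15–17:00.
Jun → UTC: 09:00–10:45, 12:15–12:30, 13:45–14:00, 15:00–15:45.
Jamal → UTC: 09:00–10:15, 10:30–18:00.
Oksana → UTC: 11:00–11:45, 12:15–13:00, 13:45–14:00.
Farrukh ∩ Jun: 09:00–10:45, 12:15–12:30, 13:45–14:00, 15:00–15:45.
Farrukh ∩ Jun ∩ Jamal: 09:00–10:15, 10:30–10:45, 12:15–12:30, 13:45–14:00, 15:00–15:45.
Farrukh ∩ Jun ∩ Jamal ∩ Oksana: 12:15–12:30, 13:45–14:00.
Total common minutes: 15 + 15 = 30.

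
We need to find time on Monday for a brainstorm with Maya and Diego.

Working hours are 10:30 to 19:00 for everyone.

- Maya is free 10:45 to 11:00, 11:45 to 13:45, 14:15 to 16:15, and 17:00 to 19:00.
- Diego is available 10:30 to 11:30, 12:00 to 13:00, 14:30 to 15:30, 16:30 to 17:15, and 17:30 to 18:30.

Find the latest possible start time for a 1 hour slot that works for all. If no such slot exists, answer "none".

17:30

Maya ∩ Diego: 10:45–11:00, 12:00–13:00, 14:30–15:30, 17:00–17:15, 17:30–18:30.
Windows ≥ 60 min: 12:00–13:00, 14:30–15:30, 17:30–18:30.
Latest start in the last window 17:30–18:30 is 18:30 − 60 min = 17:30.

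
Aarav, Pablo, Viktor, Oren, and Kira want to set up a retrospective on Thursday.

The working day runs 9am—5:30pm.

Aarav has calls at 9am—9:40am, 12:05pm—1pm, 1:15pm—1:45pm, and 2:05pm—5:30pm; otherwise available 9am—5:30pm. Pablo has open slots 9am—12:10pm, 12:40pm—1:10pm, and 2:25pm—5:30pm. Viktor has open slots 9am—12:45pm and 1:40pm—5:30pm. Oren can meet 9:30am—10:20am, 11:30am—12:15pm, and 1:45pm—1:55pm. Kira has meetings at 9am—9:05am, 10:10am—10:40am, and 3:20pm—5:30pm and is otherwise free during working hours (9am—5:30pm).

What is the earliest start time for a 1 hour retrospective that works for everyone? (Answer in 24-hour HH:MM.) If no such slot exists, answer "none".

none

Aarav free within 09:00–17:30: 09:40–12:05, 13:00–13:15, 13:45–14:05.
Kira free within 09:00–17:30: 09:05–10:10, 10:40–15:20.
Aarav ∩ Pablo: 09:40–12:05, 13:00–13:10.
Aarav ∩ Pablo ∩ Viktor: 09:40–12:05.
Aarav ∩ Pablo ∩ Viktor ∩ Oren: 09:40–10:20, 11:30–12:05.
Aarav ∩ Pablo ∩ Viktor ∩ Oren ∩ Kira: 09:40–10:10, 11:30–12:05.
Windows ≥ 60 min: (none).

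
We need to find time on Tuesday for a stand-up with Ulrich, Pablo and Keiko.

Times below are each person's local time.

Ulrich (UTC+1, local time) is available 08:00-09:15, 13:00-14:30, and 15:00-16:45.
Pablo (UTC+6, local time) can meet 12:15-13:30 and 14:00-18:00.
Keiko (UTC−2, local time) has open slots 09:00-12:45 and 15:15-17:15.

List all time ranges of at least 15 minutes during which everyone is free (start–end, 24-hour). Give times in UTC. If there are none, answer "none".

Ulrich → UTC: 07:00–08:15, 12:00–13:30, 14:00–15:45.
Pablo → UTC: 06:15–07:30, 08:00–12:00.
Keiko → UTC: 11:00–14:45, 17:15–19:15.
Ulrich ∩ Pablo: 07:00–07:30, 08:00–08:15.
Ulrich ∩ Pablo ∩ Keiko: (none).
Windows ≥ 15 min: (none).

none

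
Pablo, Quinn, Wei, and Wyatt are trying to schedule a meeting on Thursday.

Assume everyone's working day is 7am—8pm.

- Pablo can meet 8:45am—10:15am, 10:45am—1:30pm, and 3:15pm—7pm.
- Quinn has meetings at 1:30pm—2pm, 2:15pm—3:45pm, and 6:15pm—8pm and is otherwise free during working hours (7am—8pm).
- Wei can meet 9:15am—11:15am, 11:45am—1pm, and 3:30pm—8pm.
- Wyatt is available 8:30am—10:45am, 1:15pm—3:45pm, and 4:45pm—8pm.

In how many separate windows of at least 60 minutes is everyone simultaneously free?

2

Quinn free within 07:00–20:00: 07:00–13:30, 14:00–14:15, 15:45–18:15.
Pablo ∩ Quinn: 08:45–10:15, 10:45–13:30, 15:45–18:15.
Pablo ∩ Quinn ∩ Wei: 09:15–10:15, 10:45–11:15, 11:45–13:00, 15:45–18:15.
Pablo ∩ Quinn ∩ Wei ∩ Wyatt: 09:15–10:15, 16:45–18:15.
Windows ≥ 60 min: 09:15–10:15, 16:45–18:15.
That's 2 windows.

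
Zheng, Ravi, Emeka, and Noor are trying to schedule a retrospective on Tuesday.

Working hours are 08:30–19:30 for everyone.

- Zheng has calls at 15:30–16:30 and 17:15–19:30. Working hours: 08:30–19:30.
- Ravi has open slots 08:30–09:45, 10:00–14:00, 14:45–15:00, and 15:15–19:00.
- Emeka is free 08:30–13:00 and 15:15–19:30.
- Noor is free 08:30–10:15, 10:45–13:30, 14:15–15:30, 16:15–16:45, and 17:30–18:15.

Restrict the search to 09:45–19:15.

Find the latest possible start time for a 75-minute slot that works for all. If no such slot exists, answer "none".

Zheng free within 08:30–19:30: 08:30–15:30, 16:30–17:15.
Zheng ∩ Ravi: 08:30–09:45, 10:00–14:00, 14:45–15:00, 15:15–15:30, 16:30–17:15.
Zheng ∩ Ravi ∩ Emeka: 08:30–09:45, 10:00–13:00, 15:15–15:30, 16:30–17:15.
Zheng ∩ Ravi ∩ Emeka ∩ Noor: 08:30–09:45, 10:00–10:15, 10:45–13:00, 15:15–15:30, 16:30–16:45.
Restricted to 09:45–19:15: 10:00–10:15, 10:45–13:00, 15:15–15:30, 16:30–16:45.
Windows ≥ 75 min: 10:45–13:00.
Latest start in the last window 10:45–13:00 is 13:00 − 75 min = 11:45.

11:45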